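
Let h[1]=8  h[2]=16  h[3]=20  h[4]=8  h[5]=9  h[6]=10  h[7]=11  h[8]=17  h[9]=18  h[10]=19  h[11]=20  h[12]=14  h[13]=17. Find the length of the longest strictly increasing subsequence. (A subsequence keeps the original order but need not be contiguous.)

8

Track the smallest tail for each achievable length (strict):
8 → extends → [8]
16 → extends → [8, 16]
20 → extends → [8, 16, 20]
8 → already a tail → [8, 16, 20]
9 → replaces 16 → [8, 9, 20]
10 → replaces 20 → [8, 9, 10]
11 → extends → [8, 9, 10, 11]
17 → extends → [8, 9, 10, 11, 17]
18 → extends → [8, 9, 10, 11, 17, 18]
19 → extends → [8, 9, 10, 11, 17, 18, 19]
20 → extends → [8, 9, 10, 11, 17, 18, 19, 20]
14 → replaces 17 → [8, 9, 10, 11, 14, 18, 19, 20]
17 → replaces 18 → [8, 9, 10, 11, 14, 17, 19, 20]
Eight tails, so the longest strictly increasing subsequence has length 8 (e.g. 8, 9, 10, 11, 17, 18, 19, 20).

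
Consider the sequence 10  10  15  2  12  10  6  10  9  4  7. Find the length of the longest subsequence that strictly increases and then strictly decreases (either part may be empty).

inc[i] = longest strictly increasing subsequence ending at i; dec[i] = longest strictly decreasing subsequence starting at i:
i:      1  2  3  4  5  6  7  8  9 10 11
a[i]:  10 10 15  2 12 10  6 10  9  4  7
inc:    1  1  2  1  2  2  2  3  3  2  3
dec:    3  3  5  1  4  3  2  3  2  1  1
Best peak at i=3 (value 15): inc=2, dec=5, length 2+5−1 = 6.

6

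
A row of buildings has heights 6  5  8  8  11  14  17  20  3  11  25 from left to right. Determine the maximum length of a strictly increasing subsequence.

Let dp[i] be the length of the longest such subsequence ending at index i:
i:      1  2  3  4  5  6  7  8  9 10 11
a[i]:   6  5  8  8 11 14 17 20  3 11 25
dp:     1  1  2  2  3  4  5  6  1  3  7
Maximum dp value is 7.

7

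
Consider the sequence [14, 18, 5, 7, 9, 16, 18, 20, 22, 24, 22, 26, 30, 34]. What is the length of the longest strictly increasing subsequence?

Track the smallest tail for each achievable length (strict):
14 → extends → [14]
18 → extends → [14, 18]
5 → replaces 14 → [5, 18]
7 → replaces 18 → [5, 7]
9 → extends → [5, 7, 9]
16 → extends → [5, 7, 9, 16]
18 → extends → [5, 7, 9, 16, 18]
20 → extends → [5, 7, 9, 16, 18, 20]
22 → extends → [5, 7, 9, 16, 18, 20, 22]
24 → extends → [5, 7, 9, 16, 18, 20, 22, 24]
22 → already a tail → [5, 7, 9, 16, 18, 20, 22, 24]
26 → extends → [5, 7, 9, 16, 18, 20, 22, 24, 26]
30 → extends → [5, 7, 9, 16, 18, 20, 22, 24, 26, 30]
34 → extends → [5, 7, 9, 16, 18, 20, 22, 24, 26, 30, 34]
Eleven tails, so the longest strictly increasing subsequence has length 11 (e.g. 5, 7, 9, 16, 18, 20, 22, 24, 26, 30, 34).

11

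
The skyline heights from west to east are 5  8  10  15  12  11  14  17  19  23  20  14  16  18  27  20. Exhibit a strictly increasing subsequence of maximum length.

5, 8, 10, 12, 14, 17, 19, 23, 27

Patience tails give the LIS length; then backtrack through the dp parents:
5 → extends → [5]
8 → extends → [5, 8]
10 → extends → [5, 8, 10]
15 → extends → [5, 8, 10, 15]
12 → replaces 15 → [5, 8, 10, 12]
11 → replaces 12 → [5, 8, 10, 11]
14 → extends → [5, 8, 10, 11, 14]
17 → extends → [5, 8, 10, 11, 14, 17]
19 → extends → [5, 8, 10, 11, 14, 17, 19]
23 → extends → [5, 8, 10, 11, 14, 17, 19, 23]
20 → replaces 23 → [5, 8, 10, 11, 14, 17, 19, 20]
14 → already a tail → [5, 8, 10, 11, 14, 17, 19, 20]
16 → replaces 17 → [5, 8, 10, 11, 14, 16, 19, 20]
18 → replaces 19 → [5, 8, 10, 11, 14, 16, 18, 20]
27 → extends → [5, 8, 10, 11, 14, 16, 18, 20, 27]
20 → already a tail → [5, 8, 10, 11, 14, 16, 18, 20, 27]
Length 9; one witness is 5, 8, 10, 12, 14, 17, 19, 23, 27.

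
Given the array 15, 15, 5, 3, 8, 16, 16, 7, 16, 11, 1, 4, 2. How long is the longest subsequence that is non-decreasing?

5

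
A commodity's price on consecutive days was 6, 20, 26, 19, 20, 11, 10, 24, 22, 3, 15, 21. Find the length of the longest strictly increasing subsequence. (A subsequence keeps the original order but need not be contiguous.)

4

Track the smallest tail for each achievable length (strict):
6 → extends → [6]
20 → extends → [6, 20]
26 → extends → [6, 20, 26]
19 → replaces 20 → [6, 19, 26]
20 → replaces 26 → [6, 19, 20]
11 → replaces 19 → [6, 11, 20]
10 → replaces 11 → [6, 10, 20]
24 → extends → [6, 10, 20, 24]
22 → replaces 24 → [6, 10, 20, 22]
3 → replaces 6 → [3, 10, 20, 22]
15 → replaces 20 → [3, 10, 15, 22]
21 → replaces 22 → [3, 10, 15, 21]
Four tails, so the longest strictly increasing subsequence has length 4 (e.g. 6, 19, 20, 24).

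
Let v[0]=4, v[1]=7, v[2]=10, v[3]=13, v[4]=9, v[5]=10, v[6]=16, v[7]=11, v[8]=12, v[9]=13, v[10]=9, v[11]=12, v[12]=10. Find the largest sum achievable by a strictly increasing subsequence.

66

Let S[i] be the best sum of a strictly increasing subsequence ending at i:
i:      0  1  2  3  4  5  6  7  8  9 10 11 12
v[i]:   4  7 10 13  9 10 16 11 12 13  9 12 10
S:      4 11 21 34 20 30 50 41 53 66 20 53 30
Maximum is 66 (e.g. 4 + 7 + 9 + 10 + 11 + 12 + 13).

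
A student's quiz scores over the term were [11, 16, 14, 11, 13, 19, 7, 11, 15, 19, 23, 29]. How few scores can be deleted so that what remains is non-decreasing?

5

Fewest deletions = n − (longest non-decreasing subsequence).
i:      1  2  3  4  5  6  7  8  9 10 11 12
a[i]:  11 16 14 11 13 19  7 11 15 19 23 29
dp:     1  2  2  2  3  4  1  3  4  5  6  7
max dp = 7, so deletions = 12 − 7 = 5.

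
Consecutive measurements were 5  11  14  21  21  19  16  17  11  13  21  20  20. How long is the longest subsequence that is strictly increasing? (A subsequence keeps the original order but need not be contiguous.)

6

Let dp[i] be the length of the longest such subsequence ending at index i:
i:      1  2  3  4  5  6  7  8  9 10 11 12 13
a[i]:   5 11 14 21 21 19 16 17 11 13 21 20 20
dp:     1  2  3  4  4  4  4  5  2  3  6  6  6
Maximum dp value is 6.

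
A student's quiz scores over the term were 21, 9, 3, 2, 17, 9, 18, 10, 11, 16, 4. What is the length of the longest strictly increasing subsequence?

Track the smallest tail for each achievable length (strict):
21 → extends → [21]
9 → replaces 21 → [9]
3 → replaces 9 → [3]
2 → replaces 3 → [2]
17 → extends → [2, 17]
9 → replaces 17 → [2, 9]
18 → extends → [2, 9, 18]
10 → replaces 18 → [2, 9, 10]
11 → extends → [2, 9, 10, 11]
16 → extends → [2, 9, 10, 11, 16]
4 → replaces 9 → [2, 4, 10, 11, 16]
Five tails, so the longest strictly increasing subsequence has length 5 (e.g. 3, 9, 10, 11, 16).

5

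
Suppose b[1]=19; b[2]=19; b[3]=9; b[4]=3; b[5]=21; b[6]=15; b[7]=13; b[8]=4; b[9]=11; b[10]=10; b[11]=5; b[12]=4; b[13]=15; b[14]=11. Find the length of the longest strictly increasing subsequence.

Track the smallest tail for each achievable length (strict):
19 → extends → [19]
19 → already a tail → [19]
9 → replaces 19 → [9]
3 → replaces 9 → [3]
21 → extends → [3, 21]
15 → replaces 21 → [3, 15]
13 → replaces 15 → [3, 13]
4 → replaces 13 → [3, 4]
11 → extends → [3, 4, 11]
10 → replaces 11 → [3, 4, 10]
5 → replaces 10 → [3, 4, 5]
4 → already a tail → [3, 4, 5]
15 → extends → [3, 4, 5, 15]
11 → replaces 15 → [3, 4, 5, 11]
Four tails, so the longest strictly increasing subsequence has length 4 (e.g. 3, 4, 11, 15).

4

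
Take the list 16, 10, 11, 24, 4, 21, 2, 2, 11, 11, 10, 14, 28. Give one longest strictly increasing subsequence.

10, 11, 24, 28

Patience tails give the LIS length; then backtrack through the dp parents:
16 → extends → [16]
10 → replaces 16 → [10]
11 → extends → [10, 11]
24 → extends → [10, 11, 24]
4 → replaces 10 → [4, 11, 24]
21 → replaces 24 → [4, 11, 21]
2 → replaces 4 → [2, 11, 21]
2 → already a tail → [2, 11, 21]
11 → already a tail → [2, 11, 21]
11 → already a tail → [2, 11, 21]
10 → replaces 11 → [2, 10, 21]
14 → replaces 21 → [2, 10, 14]
28 → extends → [2, 10, 14, 28]
Length 4; one witness is 10, 11, 24, 28.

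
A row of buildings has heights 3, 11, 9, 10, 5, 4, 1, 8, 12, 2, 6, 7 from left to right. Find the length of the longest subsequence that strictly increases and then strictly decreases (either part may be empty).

inc[i] = longest strictly increasing subsequence ending at i; dec[i] = longest strictly decreasing subsequence starting at i:
i:      1  2  3  4  5  6  7  8  9 10 11 12
a[i]:   3 11  9 10  5  4  1  8 12  2  6  7
inc:    1  2  2  3  2  2  1  3  4  2  3  4
dec:    2  5  4  4  3  2  1  2  2  1  1  1
Best peak at i=2 (value 11): inc=2, dec=5, length 2+5−1 = 6.

6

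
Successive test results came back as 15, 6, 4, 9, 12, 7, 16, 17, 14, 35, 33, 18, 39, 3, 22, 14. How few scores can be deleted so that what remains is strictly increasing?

Fewest deletions = n − (longest strictly increasing subsequence).
Patience tails:
15 → extends → [15]
6 → replaces 15 → [6]
4 → replaces 6 → [4]
9 → extends → [4, 9]
12 → extends → [4, 9, 12]
7 → replaces 9 → [4, 7, 12]
16 → extends → [4, 7, 12, 16]
17 → extends → [4, 7, 12, 16, 17]
14 → replaces 16 → [4, 7, 12, 14, 17]
35 → extends → [4, 7, 12, 14, 17, 35]
33 → replaces 35 → [4, 7, 12, 14, 17, 33]
18 → replaces 33 → [4, 7, 12, 14, 17, 18]
39 → extends → [4, 7, 12, 14, 17, 18, 39]
3 → replaces 4 → [3, 7, 12, 14, 17, 18, 39]
22 → replaces 39 → [3, 7, 12, 14, 17, 18, 22]
14 → already a tail → [3, 7, 12, 14, 17, 18, 22]
Longest strictly increasing subsequence has length 7, so deletions = 16 − 7 = 9.

9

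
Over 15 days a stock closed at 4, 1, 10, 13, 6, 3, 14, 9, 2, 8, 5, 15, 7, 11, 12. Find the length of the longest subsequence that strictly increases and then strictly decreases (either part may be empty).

inc[i] = longest strictly increasing subsequence ending at i; dec[i] = longest strictly decreasing subsequence starting at i:
i:      1  2  3  4  5  6  7  8  9 10 11 12 13 14 15
a[i]:   4  1 10 13  6  3 14  9  2  8  5 15  7 11 12
inc:    1  1  2  3  2  2  4  3  2  3  3  5  4  5  6
dec:    3  1  4  4  3  2  4  3  1  2  1  2  1  1  1
Best peak at i=7 (value 14): inc=4, dec=4, length 4+4−1 = 7.

7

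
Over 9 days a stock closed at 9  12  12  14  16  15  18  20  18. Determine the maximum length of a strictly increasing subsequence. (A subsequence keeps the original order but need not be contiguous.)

6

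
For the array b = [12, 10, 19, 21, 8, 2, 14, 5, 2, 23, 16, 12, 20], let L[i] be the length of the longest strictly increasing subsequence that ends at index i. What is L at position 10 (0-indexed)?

3

dp[i] = 1 + max{dp[j] : j<i, b[j]<b[i]} (or 1 if no such j):
i:      0  1  2  3  4  5  6  7  8  9 10 11 12
b[i]:  12 10 19 21  8  2 14  5  2 23 16 12 20
dp:     1  1  2  3  1  1  2  2  1  4  3  3  4
At index 10 the value is 3.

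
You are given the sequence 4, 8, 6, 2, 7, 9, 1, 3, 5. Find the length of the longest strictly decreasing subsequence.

Let dp[i] be the longest strictly decreasing subsequence ending at i:
i:     1 2 3 4 5 6 7 8 9
a[i]:  4 8 6 2 7 9 1 3 5
dp:    1 1 2 3 2 1 4 3 3
Maximum is 4.

4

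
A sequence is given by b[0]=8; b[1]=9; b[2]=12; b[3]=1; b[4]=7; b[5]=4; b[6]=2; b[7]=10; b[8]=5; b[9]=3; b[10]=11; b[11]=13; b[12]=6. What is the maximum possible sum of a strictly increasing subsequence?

Let S[i] be the best sum of a strictly increasing subsequence ending at i:
i:      0  1  2  3  4  5  6  7  8  9 10 11 12
b[i]:   8  9 12  1  7  4  2 10  5  3 11 13  6
S:      8 17 29  1  8  5  3 27 10  6 38 51 16
Maximum is 51 (e.g. 8 + 9 + 10 + 11 + 13).

51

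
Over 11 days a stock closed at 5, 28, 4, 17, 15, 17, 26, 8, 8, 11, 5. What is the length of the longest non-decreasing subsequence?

4

Let dp[i] be the length of the longest such subsequence ending at index i:
i:      1  2  3  4  5  6  7  8  9 10 11
a[i]:   5 28  4 17 15 17 26  8  8 11  5
dp:     1  2  1  2  2  3  4  2  3  4  2
Maximum dp value is 4.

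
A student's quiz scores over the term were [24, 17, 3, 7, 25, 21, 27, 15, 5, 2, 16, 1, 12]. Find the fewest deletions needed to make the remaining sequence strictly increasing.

Fewest deletions = n − (longest strictly increasing subsequence).
Patience tails:
24 → extends → [24]
17 → replaces 24 → [17]
3 → replaces 17 → [3]
7 → extends → [3, 7]
25 → extends → [3, 7, 25]
21 → replaces 25 → [3, 7, 21]
27 → extends → [3, 7, 21, 27]
15 → replaces 21 → [3, 7, 15, 27]
5 → replaces 7 → [3, 5, 15, 27]
2 → replaces 3 → [2, 5, 15, 27]
16 → replaces 27 → [2, 5, 15, 16]
1 → replaces 2 → [1, 5, 15, 16]
12 → replaces 15 → [1, 5, 12, 16]
Longest strictly increasing subsequence has length 4, so deletions = 13 − 4 = 9.

9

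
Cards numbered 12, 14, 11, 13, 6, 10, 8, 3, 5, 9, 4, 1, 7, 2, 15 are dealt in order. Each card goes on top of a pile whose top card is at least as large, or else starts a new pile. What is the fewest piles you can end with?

The minimum number of non-increasing subsequences covering a sequence equals the length of its longest strictly increasing subsequence.
LIS length is 4 (e.g. 6, 8, 9, 15), so 4 piles are needed.

4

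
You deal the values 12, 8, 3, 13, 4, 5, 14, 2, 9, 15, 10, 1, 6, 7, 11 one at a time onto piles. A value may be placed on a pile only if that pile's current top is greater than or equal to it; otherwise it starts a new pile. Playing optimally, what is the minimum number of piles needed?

6

The minimum number of non-increasing subsequences covering a sequence equals the length of its longest strictly increasing subsequence.
LIS length is 6 (e.g. 3, 4, 5, 9, 10, 11), so 6 piles are needed.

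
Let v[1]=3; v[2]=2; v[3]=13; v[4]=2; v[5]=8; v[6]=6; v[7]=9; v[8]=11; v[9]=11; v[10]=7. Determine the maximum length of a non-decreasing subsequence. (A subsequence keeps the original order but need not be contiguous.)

6

Track the smallest tail for each achievable length (allowing ties):
3 → extends → [3]
2 → replaces 3 → [2]
13 → extends → [2, 13]
2 → replaces 13 → [2, 2]
8 → extends → [2, 2, 8]
6 → replaces 8 → [2, 2, 6]
9 → extends → [2, 2, 6, 9]
11 → extends → [2, 2, 6, 9, 11]
11 → extends → [2, 2, 6, 9, 11, 11]
7 → replaces 9 → [2, 2, 6, 7, 11, 11]
Six tails, so the longest non-decreasing subsequence has length 6 (e.g. 2, 2, 8, 9, 11, 11).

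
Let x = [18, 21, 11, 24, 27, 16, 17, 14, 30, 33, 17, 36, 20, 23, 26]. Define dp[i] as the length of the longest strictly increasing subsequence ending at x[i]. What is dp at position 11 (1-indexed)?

3

dp[i] = 1 + max{dp[j] : j<i, x[j]<x[i]} (or 1 if no such j):
i:      1  2  3  4  5  6  7  8  9 10 11 12 13 14 15
x[i]:  18 21 11 24 27 16 17 14 30 33 17 36 20 23 26
dp:     1  2  1  3  4  2  3  2  5  6  3  7  4  5  6
At index 11 the value is 3.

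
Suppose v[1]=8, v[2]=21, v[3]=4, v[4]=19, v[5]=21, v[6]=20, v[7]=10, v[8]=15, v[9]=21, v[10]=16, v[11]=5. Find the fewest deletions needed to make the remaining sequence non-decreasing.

7

Fewest deletions = n − (longest non-decreasing subsequence).
Patience tails:
8 → extends → [8]
21 → extends → [8, 21]
4 → replaces 8 → [4, 21]
19 → replaces 21 → [4, 19]
21 → extends → [4, 19, 21]
20 → replaces 21 → [4, 19, 20]
10 → replaces 19 → [4, 10, 20]
15 → replaces 20 → [4, 10, 15]
21 → extends → [4, 10, 15, 21]
16 → replaces 21 → [4, 10, 15, 16]
5 → replaces 10 → [4, 5, 15, 16]
Longest non-decreasing subsequence has length 4, so deletions = 11 − 4 = 7.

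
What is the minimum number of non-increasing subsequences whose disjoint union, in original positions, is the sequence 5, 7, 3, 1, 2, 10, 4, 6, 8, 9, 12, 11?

7

Place each on the leftmost legal pile:
5 → new pile 1 (tops now [5])
7 → new pile 2 (tops now [5, 7])
3 → pile 1 (tops now [3, 7])
1 → pile 1 (tops now [1, 7])
2 → pile 2 (tops now [1, 2])
10 → new pile 3 (tops now [1, 2, 10])
4 → pile 3 (tops now [1, 2, 4])
6 → new pile 4 (tops now [1, 2, 4, 6])
8 → new pile 5 (tops now [1, 2, 4, 6, 8])
9 → new pile 6 (tops now [1, 2, 4, 6, 8, 9])
12 → new pile 7 (tops now [1, 2, 4, 6, 8, 9, 12])
11 → pile 7 (tops now [1, 2, 4, 6, 8, 9, 11])
Seven piles.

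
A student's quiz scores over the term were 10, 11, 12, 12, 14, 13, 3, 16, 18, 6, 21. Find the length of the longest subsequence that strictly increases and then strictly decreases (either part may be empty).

inc[i] = longest strictly increasing subsequence ending at i; dec[i] = longest strictly decreasing subsequence starting at i:
i:      1  2  3  4  5  6  7  8  9 10 11
a[i]:  10 11 12 12 14 13  3 16 18  6 21
inc:    1  2  3  3  4  4  1  5  6  2  7
dec:    2  2  2  2  3  2  1  2  2  1  1
Best peak at i=9 (value 18): inc=6, dec=2, length 6+2−1 = 7.

7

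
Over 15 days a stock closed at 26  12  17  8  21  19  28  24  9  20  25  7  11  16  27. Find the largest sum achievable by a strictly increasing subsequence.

126

Let S[i] be the best sum of a strictly increasing subsequence ending at i:
i:       1   2   3   4   5   6   7   8   9  10  11  12  13  14  15
a[i]:   26  12  17   8  21  19  28  24   9  20  25   7  11  16  27
S:      26  12  29   8  50  48  78  74  17  68  99   7  28  44 126
Maximum is 126 (e.g. 12 + 17 + 21 + 24 + 25 + 27).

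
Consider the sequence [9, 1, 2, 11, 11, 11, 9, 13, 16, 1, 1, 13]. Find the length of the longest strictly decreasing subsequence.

3

Negate each value so 'decreasing' becomes 'increasing', then run patience tails on the negated sequence:
-9 → extends → [-9]
-1 → extends → [-9, -1]
-2 → replaces -1 → [-9, -2]
-11 → replaces -9 → [-11, -2]
-11 → already a tail → [-11, -2]
-11 → already a tail → [-11, -2]
-9 → replaces -2 → [-11, -9]
-13 → replaces -11 → [-13, -9]
-16 → replaces -13 → [-16, -9]
-1 → extends → [-16, -9, -1]
-1 → already a tail → [-16, -9, -1]
-13 → replaces -9 → [-16, -13, -1]
Three tails, so the longest strictly decreasing subsequence of the original has length 3.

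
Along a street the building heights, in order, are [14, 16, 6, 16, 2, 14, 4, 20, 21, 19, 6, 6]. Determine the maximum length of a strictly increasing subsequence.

4

Track the smallest tail for each achievable length (strict):
14 → extends → [14]
16 → extends → [14, 16]
6 → replaces 14 → [6, 16]
16 → already a tail → [6, 16]
2 → replaces 6 → [2, 16]
14 → replaces 16 → [2, 14]
4 → replaces 14 → [2, 4]
20 → extends → [2, 4, 20]
21 → extends → [2, 4, 20, 21]
19 → replaces 20 → [2, 4, 19, 21]
6 → replaces 19 → [2, 4, 6, 21]
6 → already a tail → [2, 4, 6, 21]
Four tails, so the longest strictly increasing subsequence has length 4 (e.g. 14, 16, 20, 21).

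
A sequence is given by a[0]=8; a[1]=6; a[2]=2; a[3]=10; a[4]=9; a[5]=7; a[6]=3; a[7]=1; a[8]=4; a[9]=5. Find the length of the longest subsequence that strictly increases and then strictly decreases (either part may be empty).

inc[i] = longest strictly increasing subsequence ending at i; dec[i] = longest strictly decreasing subsequence starting at i:
i:      0  1  2  3  4  5  6  7  8  9
a[i]:   8  6  2 10  9  7  3  1  4  5
inc:    1  1  1  2  2  2  2  1  3  4
dec:    4  3  2  5  4  3  2  1  1  1
Best peak at i=3 (value 10): inc=2, dec=5, length 2+5−1 = 6.

6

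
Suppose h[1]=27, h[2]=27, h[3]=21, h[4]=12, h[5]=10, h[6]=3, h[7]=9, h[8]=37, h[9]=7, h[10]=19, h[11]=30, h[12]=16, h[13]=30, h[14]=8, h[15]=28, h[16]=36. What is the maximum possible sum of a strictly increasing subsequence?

97

Let S[i] be the best sum of a strictly increasing subsequence ending at i:
i:      1  2  3  4  5  6  7  8  9 10 11 12 13 14 15 16
h[i]:  27 27 21 12 10  3  9 37  7 19 30 16 30  8 28 36
S:     27 27 21 12 10  3 12 64 10 31 61 28 61 18 59 97
Maximum is 97 (e.g. 3 + 9 + 19 + 30 + 36).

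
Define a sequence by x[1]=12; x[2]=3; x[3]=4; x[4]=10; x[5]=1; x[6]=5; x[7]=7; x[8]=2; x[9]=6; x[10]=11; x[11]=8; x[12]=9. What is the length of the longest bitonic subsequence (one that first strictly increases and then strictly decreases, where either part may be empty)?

6

inc[i] = longest strictly increasing subsequence ending at i; dec[i] = longest strictly decreasing subsequence starting at i:
i:      1  2  3  4  5  6  7  8  9 10 11 12
x[i]:  12  3  4 10  1  5  7  2  6 11  8  9
inc:    1  1  2  3  1  3  4  2  4  5  5  6
dec:    4  2  2  3  1  2  2  1  1  2  1  1
Best peak at i=10 (value 11): inc=5, dec=2, length 5+2−1 = 6.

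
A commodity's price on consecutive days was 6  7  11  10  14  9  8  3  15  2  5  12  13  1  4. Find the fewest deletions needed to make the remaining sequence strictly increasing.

10

Fewest deletions = n − (longest strictly increasing subsequence).
Patience tails:
6 → extends → [6]
7 → extends → [6, 7]
11 → extends → [6, 7, 11]
10 → replaces 11 → [6, 7, 10]
14 → extends → [6, 7, 10, 14]
9 → replaces 10 → [6, 7, 9, 14]
8 → replaces 9 → [6, 7, 8, 14]
3 → replaces 6 → [3, 7, 8, 14]
15 → extends → [3, 7, 8, 14, 15]
2 → replaces 3 → [2, 7, 8, 14, 15]
5 → replaces 7 → [2, 5, 8, 14, 15]
12 → replaces 14 → [2, 5, 8, 12, 15]
13 → replaces 15 → [2, 5, 8, 12, 13]
1 → replaces 2 → [1, 5, 8, 12, 13]
4 → replaces 5 → [1, 4, 8, 12, 13]
Longest strictly increasing subsequence has length 5, so deletions = 15 − 5 = 10.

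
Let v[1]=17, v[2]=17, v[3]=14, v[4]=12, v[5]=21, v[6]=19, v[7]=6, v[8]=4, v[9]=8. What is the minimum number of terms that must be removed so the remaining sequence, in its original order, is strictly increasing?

Fewest deletions = n − (longest strictly increasing subsequence).
i:      1  2  3  4  5  6  7  8  9
v[i]:  17 17 14 12 21 19  6  4  8
dp:     1  1  1  1  2  2  1  1  2
max dp = 2, so deletions = 9 − 2 = 7.

7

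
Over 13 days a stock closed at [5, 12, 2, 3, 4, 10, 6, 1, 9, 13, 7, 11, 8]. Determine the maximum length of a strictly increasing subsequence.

6

Let dp[i] be the length of the longest such subsequence ending at index i:
i:      1  2  3  4  5  6  7  8  9 10 11 12 13
a[i]:   5 12  2  3  4 10  6  1  9 13  7 11  8
dp:     1  2  1  2  3  4  4  1  5  6  5  6  6
Maximum dp value is 6.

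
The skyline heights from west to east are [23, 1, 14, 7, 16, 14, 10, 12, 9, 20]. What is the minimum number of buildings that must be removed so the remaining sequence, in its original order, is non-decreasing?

5

Fewest deletions = n − (longest non-decreasing subsequence).
Patience tails:
23 → extends → [23]
1 → replaces 23 → [1]
14 → extends → [1, 14]
7 → replaces 14 → [1, 7]
16 → extends → [1, 7, 16]
14 → replaces 16 → [1, 7, 14]
10 → replaces 14 → [1, 7, 10]
12 → extends → [1, 7, 10, 12]
9 → replaces 10 → [1, 7, 9, 12]
20 → extends → [1, 7, 9, 12, 20]
Longest non-decreasing subsequence has length 5, so deletions = 10 − 5 = 5.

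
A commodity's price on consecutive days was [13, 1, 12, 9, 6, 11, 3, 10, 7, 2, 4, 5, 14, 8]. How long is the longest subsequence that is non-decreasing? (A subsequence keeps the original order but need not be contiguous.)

5

Track the smallest tail for each achievable length (allowing ties):
13 → extends → [13]
1 → replaces 13 → [1]
12 → extends → [1, 12]
9 → replaces 12 → [1, 9]
6 → replaces 9 → [1, 6]
11 → extends → [1, 6, 11]
3 → replaces 6 → [1, 3, 11]
10 → replaces 11 → [1, 3, 10]
7 → replaces 10 → [1, 3, 7]
2 → replaces 3 → [1, 2, 7]
4 → replaces 7 → [1, 2, 4]
5 → extends → [1, 2, 4, 5]
14 → extends → [1, 2, 4, 5, 14]
8 → replaces 14 → [1, 2, 4, 5, 8]
Five tails, so the longest non-decreasing subsequence has length 5 (e.g. 1, 3, 4, 5, 14).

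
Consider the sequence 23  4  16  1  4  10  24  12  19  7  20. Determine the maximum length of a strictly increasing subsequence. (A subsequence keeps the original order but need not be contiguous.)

Track the smallest tail for each achievable length (strict):
23 → extends → [23]
4 → replaces 23 → [4]
16 → extends → [4, 16]
1 → replaces 4 → [1, 16]
4 → replaces 16 → [1, 4]
10 → extends → [1, 4, 10]
24 → extends → [1, 4, 10, 24]
12 → replaces 24 → [1, 4, 10, 12]
19 → extends → [1, 4, 10, 12, 19]
7 → replaces 10 → [1, 4, 7, 12, 19]
20 → extends → [1, 4, 7, 12, 19, 20]
Six tails, so the longest strictly increasing subsequence has length 6 (e.g. 1, 4, 10, 12, 19, 20).

6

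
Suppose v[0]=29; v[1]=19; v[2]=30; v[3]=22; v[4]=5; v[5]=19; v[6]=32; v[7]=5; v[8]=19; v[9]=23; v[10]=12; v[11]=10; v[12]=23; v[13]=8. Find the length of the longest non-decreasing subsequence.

Let dp[i] be the length of the longest such subsequence ending at index i:
i:      0  1  2  3  4  5  6  7  8  9 10 11 12 13
v[i]:  29 19 30 22  5 19 32  5 19 23 12 10 23  8
dp:     1  1  2  2  1  2  3  2  3  4  3  3  5  3
Maximum dp value is 5.

5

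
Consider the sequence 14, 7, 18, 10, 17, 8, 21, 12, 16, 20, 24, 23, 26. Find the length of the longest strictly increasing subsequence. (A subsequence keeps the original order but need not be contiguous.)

7

Track the smallest tail for each achievable length (strict):
14 → extends → [14]
7 → replaces 14 → [7]
18 → extends → [7, 18]
10 → replaces 18 → [7, 10]
17 → extends → [7, 10, 17]
8 → replaces 10 → [7, 8, 17]
21 → extends → [7, 8, 17, 21]
12 → replaces 17 → [7, 8, 12, 21]
16 → replaces 21 → [7, 8, 12, 16]
20 → extends → [7, 8, 12, 16, 20]
24 → extends → [7, 8, 12, 16, 20, 24]
23 → replaces 24 → [7, 8, 12, 16, 20, 23]
26 → extends → [7, 8, 12, 16, 20, 23, 26]
Seven tails, so the longest strictly increasing subsequence has length 7 (e.g. 7, 10, 12, 16, 20, 24, 26).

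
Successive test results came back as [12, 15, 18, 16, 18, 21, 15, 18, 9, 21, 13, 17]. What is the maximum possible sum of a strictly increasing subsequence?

Let S[i] be the best sum of a strictly increasing subsequence ending at i:
i:      1  2  3  4  5  6  7  8  9 10 11 12
a[i]:  12 15 18 16 18 21 15 18  9 21 13 17
S:     12 27 45 43 61 82 27 61  9 82 25 60
Maximum is 82 (e.g. 12 + 15 + 16 + 18 + 21).

82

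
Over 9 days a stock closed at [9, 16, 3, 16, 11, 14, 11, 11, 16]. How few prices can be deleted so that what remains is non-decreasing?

4

Fewest deletions = n − (longest non-decreasing subsequence).
Patience tails:
9 → extends → [9]
16 → extends → [9, 16]
3 → replaces 9 → [3, 16]
16 → extends → [3, 16, 16]
11 → replaces 16 → [3, 11, 16]
14 → replaces 16 → [3, 11, 14]
11 → replaces 14 → [3, 11, 11]
11 → extends → [3, 11, 11, 11]
16 → extends → [3, 11, 11, 11, 16]
Longest non-decreasing subsequence has length 5, so deletions = 9 − 5 = 4.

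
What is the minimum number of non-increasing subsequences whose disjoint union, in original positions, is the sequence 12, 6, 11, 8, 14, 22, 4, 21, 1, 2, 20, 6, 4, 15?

Place each on the leftmost legal pile:
12 → new pile 1 (tops now [12])
6 → pile 1 (tops now [6])
11 → new pile 2 (tops now [6, 11])
8 → pile 2 (tops now [6, 8])
14 → new pile 3 (tops now [6, 8, 14])
22 → new pile 4 (tops now [6, 8, 14, 22])
4 → pile 1 (tops now [4, 8, 14, 22])
21 → pile 4 (tops now [4, 8, 14, 21])
1 → pile 1 (tops now [1, 8, 14, 21])
2 → pile 2 (tops now [1, 2, 14, 21])
20 → pile 4 (tops now [1, 2, 14, 20])
6 → pile 3 (tops now [1, 2, 6, 20])
4 → pile 3 (tops now [1, 2, 4, 20])
15 → pile 4 (tops now [1, 2, 4, 15])
Four piles.

4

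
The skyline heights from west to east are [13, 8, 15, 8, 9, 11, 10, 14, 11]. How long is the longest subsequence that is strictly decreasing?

3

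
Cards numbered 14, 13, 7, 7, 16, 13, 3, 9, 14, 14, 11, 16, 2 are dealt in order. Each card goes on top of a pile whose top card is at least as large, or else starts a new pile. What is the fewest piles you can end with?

4

Place each on the leftmost legal pile:
14 → new pile 1 (tops now [14])
13 → pile 1 (tops now [13])
7 → pile 1 (tops now [7])
7 → pile 1 (tops now [7])
16 → new pile 2 (tops now [7, 16])
13 → pile 2 (tops now [7, 13])
3 → pile 1 (tops now [3, 13])
9 → pile 2 (tops now [3, 9])
14 → new pile 3 (tops now [3, 9, 14])
14 → pile 3 (tops now [3, 9, 14])
11 → pile 3 (tops now [3, 9, 11])
16 → new pile 4 (tops now [3, 9, 11, 16])
2 → pile 1 (tops now [2, 9, 11, 16])
Four piles.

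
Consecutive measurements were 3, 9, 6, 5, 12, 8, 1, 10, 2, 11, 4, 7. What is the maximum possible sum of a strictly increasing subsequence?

Let S[i] be the best sum of a strictly increasing subsequence ending at i:
i:      1  2  3  4  5  6  7  8  9 10 11 12
a[i]:   3  9  6  5 12  8  1 10  2 11  4  7
S:      3 12  9  8 24 17  1 27  3 38  7 16
Maximum is 38 (e.g. 3 + 6 + 8 + 10 + 11).

38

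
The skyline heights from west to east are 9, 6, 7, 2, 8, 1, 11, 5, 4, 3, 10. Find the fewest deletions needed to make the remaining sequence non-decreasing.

7

Fewest deletions = n − (longest non-decreasing subsequence).
i:      1  2  3  4  5  6  7  8  9 10 11
a[i]:   9  6  7  2  8  1 11  5  4  3 10
dp:     1  1  2  1  3  1  4  2  2  2  4
max dp = 4, so deletions = 11 − 4 = 7.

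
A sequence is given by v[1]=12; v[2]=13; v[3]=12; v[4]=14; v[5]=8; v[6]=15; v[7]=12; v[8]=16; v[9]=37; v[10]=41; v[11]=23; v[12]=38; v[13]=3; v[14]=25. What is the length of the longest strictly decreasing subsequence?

Let dp[i] be the longest strictly decreasing subsequence ending at i:
i:      1  2  3  4  5  6  7  8  9 10 11 12 13 14
v[i]:  12 13 12 14  8 15 12 16 37 41 23 38  3 25
dp:     1  1  2  1  3  1  2  1  1  1  2  2  4  3
Maximum is 4.

4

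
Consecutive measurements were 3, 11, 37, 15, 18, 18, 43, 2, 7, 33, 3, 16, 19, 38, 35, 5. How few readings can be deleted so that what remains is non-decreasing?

9

Fewest deletions = n − (longest non-decreasing subsequence).
i:      1  2  3  4  5  6  7  8  9 10 11 12 13 14 15 16
a[i]:   3 11 37 15 18 18 43  2  7 33  3 16 19 38 35  5
dp:     1  2  3  3  4  5  6  1  2  6  2  4  6  7  7  3
max dp = 7, so deletions = 16 − 7 = 9.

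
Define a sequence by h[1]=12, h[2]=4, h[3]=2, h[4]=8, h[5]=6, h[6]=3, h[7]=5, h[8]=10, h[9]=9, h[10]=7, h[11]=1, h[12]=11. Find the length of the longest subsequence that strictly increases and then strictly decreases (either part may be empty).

7

inc[i] = longest strictly increasing subsequence ending at i; dec[i] = longest strictly decreasing subsequence starting at i:
i:      1  2  3  4  5  6  7  8  9 10 11 12
h[i]:  12  4  2  8  6  3  5 10  9  7  1 11
inc:    1  1  1  2  2  2  3  4  4  4  1  5
dec:    5  3  2  4  3  2  2  4  3  2  1  1
Best peak at i=8 (value 10): inc=4, dec=4, length 4+4−1 = 7.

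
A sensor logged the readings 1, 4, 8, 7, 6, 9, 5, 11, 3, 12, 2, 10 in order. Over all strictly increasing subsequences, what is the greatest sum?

Let S[i] be the best sum of a strictly increasing subsequence ending at i:
i:      1  2  3  4  5  6  7  8  9 10 11 12
a[i]:   1  4  8  7  6  9  5 11  3 12  2 10
S:      1  5 13 12 11 22 10 33  4 45  3 32
Maximum is 45 (e.g. 1 + 4 + 8 + 9 + 11 + 12).

45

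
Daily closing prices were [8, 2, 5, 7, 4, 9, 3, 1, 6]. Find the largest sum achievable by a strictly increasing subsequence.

23

Let S[i] be the best sum of a strictly increasing subsequence ending at i:
i:      1  2  3  4  5  6  7  8  9
a[i]:   8  2  5  7  4  9  3  1  6
S:      8  2  7 14  6 23  5  1 13
Maximum is 23 (e.g. 2 + 5 + 7 + 9).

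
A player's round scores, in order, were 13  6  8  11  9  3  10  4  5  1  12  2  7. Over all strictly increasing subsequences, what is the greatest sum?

Let S[i] be the best sum of a strictly increasing subsequence ending at i:
i:      1  2  3  4  5  6  7  8  9 10 11 12 13
a[i]:  13  6  8 11  9  3 10  4  5  1 12  2  7
S:     13  6 14 25 23  3 33  7 12  1 45  3 19
Maximum is 45 (e.g. 6 + 8 + 9 + 10 + 12).

45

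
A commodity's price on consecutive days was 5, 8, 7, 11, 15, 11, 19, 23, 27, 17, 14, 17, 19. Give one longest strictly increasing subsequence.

5, 8, 11, 15, 19, 23, 27

Patience tails give the LIS length; then backtrack through the dp parents:
5 → extends → [5]
8 → extends → [5, 8]
7 → replaces 8 → [5, 7]
11 → extends → [5, 7, 11]
15 → extends → [5, 7, 11, 15]
11 → already a tail → [5, 7, 11, 15]
19 → extends → [5, 7, 11, 15, 19]
23 → extends → [5, 7, 11, 15, 19, 23]
27 → extends → [5, 7, 11, 15, 19, 23, 27]
17 → replaces 19 → [5, 7, 11, 15, 17, 23, 27]
14 → replaces 15 → [5, 7, 11, 14, 17, 23, 27]
17 → already a tail → [5, 7, 11, 14, 17, 23, 27]
19 → replaces 23 → [5, 7, 11, 14, 17, 19, 27]
Length 7; one witness is 5, 8, 11, 15, 19, 23, 27.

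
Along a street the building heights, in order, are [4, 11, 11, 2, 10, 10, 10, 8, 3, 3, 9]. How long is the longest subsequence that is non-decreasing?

4

Let dp[i] be the length of the longest such subsequence ending at index i:
i:      1  2  3  4  5  6  7  8  9 10 11
a[i]:   4 11 11  2 10 10 10  8  3  3  9
dp:     1  2  3  1  2  3  4  2  2  3  4
Maximum dp value is 4.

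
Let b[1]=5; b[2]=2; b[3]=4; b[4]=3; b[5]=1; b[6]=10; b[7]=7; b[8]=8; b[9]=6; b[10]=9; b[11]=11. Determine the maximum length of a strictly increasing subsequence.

Track the smallest tail for each achievable length (strict):
5 → extends → [5]
2 → replaces 5 → [2]
4 → extends → [2, 4]
3 → replaces 4 → [2, 3]
1 → replaces 2 → [1, 3]
10 → extends → [1, 3, 10]
7 → replaces 10 → [1, 3, 7]
8 → extends → [1, 3, 7, 8]
6 → replaces 7 → [1, 3, 6, 8]
9 → extends → [1, 3, 6, 8, 9]
11 → extends → [1, 3, 6, 8, 9, 11]
Six tails, so the longest strictly increasing subsequence has length 6 (e.g. 2, 4, 7, 8, 9, 11).

6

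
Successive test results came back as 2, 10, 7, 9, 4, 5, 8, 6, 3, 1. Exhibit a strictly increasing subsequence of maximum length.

2, 4, 5, 8

Patience tails give the LIS length; then backtrack through the dp parents:
2 → extends → [2]
10 → extends → [2, 10]
7 → replaces 10 → [2, 7]
9 → extends → [2, 7, 9]
4 → replaces 7 → [2, 4, 9]
5 → replaces 9 → [2, 4, 5]
8 → extends → [2, 4, 5, 8]
6 → replaces 8 → [2, 4, 5, 6]
3 → replaces 4 → [2, 3, 5, 6]
1 → replaces 2 → [1, 3, 5, 6]
Length 4; one witness is 2, 4, 5, 8.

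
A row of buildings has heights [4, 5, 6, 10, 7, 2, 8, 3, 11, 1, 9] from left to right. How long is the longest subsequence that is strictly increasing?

Let dp[i] be the length of the longest such subsequence ending at index i:
i:      1  2  3  4  5  6  7  8  9 10 11
a[i]:   4  5  6 10  7  2  8  3 11  1  9
dp:     1  2  3  4  4  1  5  2  6  1  6
Maximum dp value is 6.

6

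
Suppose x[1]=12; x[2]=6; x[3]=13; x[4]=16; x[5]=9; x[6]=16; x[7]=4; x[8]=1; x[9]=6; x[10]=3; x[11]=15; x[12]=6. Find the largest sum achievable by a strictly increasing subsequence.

41

Let S[i] be the best sum of a strictly increasing subsequence ending at i:
i:      1  2  3  4  5  6  7  8  9 10 11 12
x[i]:  12  6 13 16  9 16  4  1  6  3 15  6
S:     12  6 25 41 15 41  4  1 10  4 40 10
Maximum is 41 (e.g. 12 + 13 + 16).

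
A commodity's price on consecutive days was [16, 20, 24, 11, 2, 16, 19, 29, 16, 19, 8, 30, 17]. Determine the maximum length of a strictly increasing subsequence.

5

Track the smallest tail for each achievable length (strict):
16 → extends → [16]
20 → extends → [16, 20]
24 → extends → [16, 20, 24]
11 → replaces 16 → [11, 20, 24]
2 → replaces 11 → [2, 20, 24]
16 → replaces 20 → [2, 16, 24]
19 → replaces 24 → [2, 16, 19]
29 → extends → [2, 16, 19, 29]
16 → already a tail → [2, 16, 19, 29]
19 → already a tail → [2, 16, 19, 29]
8 → replaces 16 → [2, 8, 19, 29]
30 → extends → [2, 8, 19, 29, 30]
17 → replaces 19 → [2, 8, 17, 29, 30]
Five tails, so the longest strictly increasing subsequence has length 5 (e.g. 16, 20, 24, 29, 30).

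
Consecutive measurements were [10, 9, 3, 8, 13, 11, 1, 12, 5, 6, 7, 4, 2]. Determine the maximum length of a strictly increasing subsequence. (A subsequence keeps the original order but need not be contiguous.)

4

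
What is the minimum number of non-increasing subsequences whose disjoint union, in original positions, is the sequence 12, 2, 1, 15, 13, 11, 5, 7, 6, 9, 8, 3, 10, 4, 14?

Place each on the leftmost legal pile:
12 → new pile 1 (tops now [12])
2 → pile 1 (tops now [2])
1 → pile 1 (tops now [1])
15 → new pile 2 (tops now [1, 15])
13 → pile 2 (tops now [1, 13])
11 → pile 2 (tops now [1, 11])
5 → pile 2 (tops now [1, 5])
7 → new pile 3 (tops now [1, 5, 7])
6 → pile 3 (tops now [1, 5, 6])
9 → new pile 4 (tops now [1, 5, 6, 9])
8 → pile 4 (tops now [1, 5, 6, 8])
3 → pile 2 (tops now [1, 3, 6, 8])
10 → new pile 5 (tops now [1, 3, 6, 8, 10])
4 → pile 3 (tops now [1, 3, 4, 8, 10])
14 → new pile 6 (tops now [1, 3, 4, 8, 10, 14])
Six piles.

6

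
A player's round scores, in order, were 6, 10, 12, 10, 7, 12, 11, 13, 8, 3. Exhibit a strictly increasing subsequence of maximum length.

Patience tails give the LIS length; then backtrack through the dp parents:
6 → extends → [6]
10 → extends → [6, 10]
12 → extends → [6, 10, 12]
10 → already a tail → [6, 10, 12]
7 → replaces 10 → [6, 7, 12]
12 → already a tail → [6, 7, 12]
11 → replaces 12 → [6, 7, 11]
13 → extends → [6, 7, 11, 13]
8 → replaces 11 → [6, 7, 8, 13]
3 → replaces 6 → [3, 7, 8, 13]
Length 4; one witness is 6, 10, 12, 13.

6, 10, 12, 13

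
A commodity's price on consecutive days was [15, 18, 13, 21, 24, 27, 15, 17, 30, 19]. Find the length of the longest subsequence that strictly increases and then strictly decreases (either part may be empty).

7

inc[i] = longest strictly increasing subsequence ending at i; dec[i] = longest strictly decreasing subsequence starting at i:
i:      1  2  3  4  5  6  7  8  9 10
a[i]:  15 18 13 21 24 27 15 17 30 19
inc:    1  2  1  3  4  5  2  3  6  4
dec:    2  2  1  2  2  2  1  1  2  1
Best peak at i=9 (value 30): inc=6, dec=2, length 6+2−1 = 7.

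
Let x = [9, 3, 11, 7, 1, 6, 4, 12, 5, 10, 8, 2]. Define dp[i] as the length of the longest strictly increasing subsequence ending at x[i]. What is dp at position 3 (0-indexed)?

2

dp[i] = 1 + max{dp[j] : j<i, x[j]<x[i]} (or 1 if no such j):
i:      0  1  2  3  4  5  6  7  8  9 10 11
x[i]:   9  3 11  7  1  6  4 12  5 10  8  2
dp:     1  1  2  2  1  2  2  3  3  4  4  2
At index 3 the value is 2.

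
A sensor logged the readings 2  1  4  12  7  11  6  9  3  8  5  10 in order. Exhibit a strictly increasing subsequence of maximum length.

2, 4, 7, 9, 10

Patience tails give the LIS length; then backtrack through the dp parents:
2 → extends → [2]
1 → replaces 2 → [1]
4 → extends → [1, 4]
12 → extends → [1, 4, 12]
7 → replaces 12 → [1, 4, 7]
11 → extends → [1, 4, 7, 11]
6 → replaces 7 → [1, 4, 6, 11]
9 → replaces 11 → [1, 4, 6, 9]
3 → replaces 4 → [1, 3, 6, 9]
8 → replaces 9 → [1, 3, 6, 8]
5 → replaces 6 → [1, 3, 5, 8]
10 → extends → [1, 3, 5, 8, 10]
Length 5; one witness is 2, 4, 7, 9, 10.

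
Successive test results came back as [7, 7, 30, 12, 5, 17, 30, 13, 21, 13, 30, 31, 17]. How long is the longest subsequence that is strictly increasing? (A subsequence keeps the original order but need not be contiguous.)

6

Let dp[i] be the length of the longest such subsequence ending at index i:
i:      1  2  3  4  5  6  7  8  9 10 11 12 13
a[i]:   7  7 30 12  5 17 30 13 21 13 30 31 17
dp:     1  1  2  2  1  3  4  3  4  3  5  6  4
Maximum dp value is 6.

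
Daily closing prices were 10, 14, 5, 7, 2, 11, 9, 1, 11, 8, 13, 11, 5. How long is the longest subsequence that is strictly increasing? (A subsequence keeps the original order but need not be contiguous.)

Let dp[i] be the length of the longest such subsequence ending at index i:
i:      1  2  3  4  5  6  7  8  9 10 11 12 13
a[i]:  10 14  5  7  2 11  9  1 11  8 13 11  5
dp:     1  2  1  2  1  3  3  1  4  3  5  4  2
Maximum dp value is 5.

5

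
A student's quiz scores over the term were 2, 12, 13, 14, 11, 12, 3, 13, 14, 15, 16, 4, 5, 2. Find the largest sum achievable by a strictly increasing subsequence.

83

Let S[i] be the best sum of a strictly increasing subsequence ending at i:
i:      1  2  3  4  5  6  7  8  9 10 11 12 13 14
a[i]:   2 12 13 14 11 12  3 13 14 15 16  4  5  2
S:      2 14 27 41 13 25  5 38 52 67 83  9 14  2
Maximum is 83 (e.g. 2 + 11 + 12 + 13 + 14 + 15 + 16).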